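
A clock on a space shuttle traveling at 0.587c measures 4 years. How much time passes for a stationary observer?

Proper time Δt₀ = 4 years
γ = 1/√(1 - 0.587²) = 1.2352
Δt = γΔt₀ = 1.2352 × 4 = 4.941 years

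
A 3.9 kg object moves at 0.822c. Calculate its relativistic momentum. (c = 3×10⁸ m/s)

γ = 1/√(1 - 0.822²) = 1.756
v = 0.822 × 3×10⁸ = 2.466×10⁸ m/s
p = γmv = 1.756 × 3.9 × 2.466×10⁸ = 1.689×10⁹ kg·m/s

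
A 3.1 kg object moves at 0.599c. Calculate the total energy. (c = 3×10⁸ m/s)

γ = 1/√(1 - 0.599²) = 1.2488
mc² = 3.1 × (3×10⁸)² = 2.790×10¹⁷ J
E = γmc² = 1.2488 × 2.790×10¹⁷ = 3.484×10¹⁷ J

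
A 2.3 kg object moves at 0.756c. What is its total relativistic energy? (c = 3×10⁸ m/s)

γ = 1/√(1 - 0.756²) = 1.5277
mc² = 2.3 × (3×10⁸)² = 2.070×10¹⁷ J
E = γmc² = 1.5277 × 2.070×10¹⁷ = 3.162×10¹⁷ J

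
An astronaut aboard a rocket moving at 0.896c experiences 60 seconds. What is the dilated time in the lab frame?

Proper time Δt₀ = 60 seconds
γ = 1/√(1 - 0.896²) = 2.252
Δt = γΔt₀ = 2.252 × 60 = 135.1 seconds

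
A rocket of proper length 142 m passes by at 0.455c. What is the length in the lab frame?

Proper length L₀ = 142 m
γ = 1/√(1 - 0.455²) = 1.123
L = L₀/γ = 142/1.123 = 126.4 m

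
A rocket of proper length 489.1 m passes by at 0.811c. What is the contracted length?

Proper length L₀ = 489.1 m
γ = 1/√(1 - 0.811²) = 1.7093
L = L₀/γ = 489.1/1.7093 = 286.1 m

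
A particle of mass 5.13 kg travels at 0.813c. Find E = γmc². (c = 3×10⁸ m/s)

γ = 1/√(1 - 0.813²) = 1.7174
mc² = 5.13 × (3×10⁸)² = 4.617×10¹⁷ J
E = γmc² = 1.7174 × 4.617×10¹⁷ = 7.929×10¹⁷ J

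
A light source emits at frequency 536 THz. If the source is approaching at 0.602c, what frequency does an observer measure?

β = v/c = 0.602
(1+β)/(1-β) = 1.602/0.398 = 4.025
Doppler factor = √(4.025) = 2.006
f_obs = 536 × 2.006 = 1075 THz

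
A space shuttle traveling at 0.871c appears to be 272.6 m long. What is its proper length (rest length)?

Contracted length L = 272.6 m
γ = 1/√(1 - 0.871²) = 2.0355
L₀ = γL = 2.0355 × 272.6 = 554.9 m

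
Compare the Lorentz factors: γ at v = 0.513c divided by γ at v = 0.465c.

γ₁ = 1/√(1 - 0.513²) = 1.165
γ₂ = 1/√(1 - 0.465²) = 1.130
γ₁/γ₂ = 1.165/1.130 = 1.031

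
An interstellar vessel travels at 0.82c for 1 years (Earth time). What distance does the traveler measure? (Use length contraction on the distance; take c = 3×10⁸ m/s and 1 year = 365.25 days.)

Earth distance: d = v × t = 0.82c × 1 yr = 7.7632×10¹⁵ m
γ = 1.7471
d' = d/γ = 7.7632×10¹⁵/1.7471 = 4.443×10¹⁵ m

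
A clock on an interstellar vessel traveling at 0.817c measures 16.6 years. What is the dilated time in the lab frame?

Proper time Δt₀ = 16.6 years
γ = 1/√(1 - 0.817²) = 1.7342
Δt = γΔt₀ = 1.7342 × 16.6 = 28.79 years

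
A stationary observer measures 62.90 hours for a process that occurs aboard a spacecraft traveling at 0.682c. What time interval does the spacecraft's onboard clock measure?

Dilated time Δt = 62.90 hours
γ = 1/√(1 - 0.682²) = 1.3673
Δt₀ = Δt/γ = 62.90/1.3673 = 46.00 hours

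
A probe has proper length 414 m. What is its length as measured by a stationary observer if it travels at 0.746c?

Proper length L₀ = 414 m
γ = 1/√(1 - 0.746²) = 1.5016
L = L₀/γ = 414/1.5016 = 275.7 m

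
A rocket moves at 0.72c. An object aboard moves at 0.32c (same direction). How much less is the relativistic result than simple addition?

Classical: u' + v = 0.32 + 0.72 = 1.04c
Relativistic: u = (0.32 + 0.72)/(1 + 0.2304) = 1.04/1.2304 = 0.8453c
Difference: 1.04 - 0.8453 = 0.1947c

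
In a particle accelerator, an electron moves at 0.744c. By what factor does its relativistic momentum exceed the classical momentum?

p_rel = γmv, p_class = mv
Ratio = γ = 1/√(1 - 0.744²)
= 1/√(0.446464) = 1.497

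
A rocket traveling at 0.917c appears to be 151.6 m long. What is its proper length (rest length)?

Contracted length L = 151.6 m
γ = 1/√(1 - 0.917²) = 2.507
L₀ = γL = 2.507 × 151.6 = 380.1 m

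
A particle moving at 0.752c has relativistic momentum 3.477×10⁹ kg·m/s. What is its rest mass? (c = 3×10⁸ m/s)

γ = 1/√(1 - 0.752²) = 1.517
v = 0.752 × 3×10⁸ = 2.256×10⁸ m/s
m = p/(γv) = 3.477×10⁹/(1.517 × 2.256×10⁸) = 10.16 kg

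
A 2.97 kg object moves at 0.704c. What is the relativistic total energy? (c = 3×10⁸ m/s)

γ = 1/√(1 - 0.704²) = 1.408
mc² = 2.97 × (3×10⁸)² = 2.673×10¹⁷ J
E = γmc² = 1.408 × 2.673×10¹⁷ = 3.764×10¹⁷ J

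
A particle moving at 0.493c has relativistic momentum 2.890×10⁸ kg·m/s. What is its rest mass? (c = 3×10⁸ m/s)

γ = 1/√(1 - 0.493²) = 1.1494
v = 0.493 × 3×10⁸ = 1.479×10⁸ m/s
m = p/(γv) = 2.890×10⁸/(1.1494 × 1.479×10⁸) = 1.700 kg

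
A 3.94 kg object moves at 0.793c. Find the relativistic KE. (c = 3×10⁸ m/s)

γ = 1/√(1 - 0.793²) = 1.64144
γ - 1 = 0.64144
KE = (γ-1)mc² = 0.64144 × 3.94 × (3×10⁸)² = 2.275×10¹⁷ J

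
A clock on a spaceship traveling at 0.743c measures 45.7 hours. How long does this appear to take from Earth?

Proper time Δt₀ = 45.7 hours
γ = 1/√(1 - 0.743²) = 1.494
Δt = γΔt₀ = 1.494 × 45.7 = 68.28 hours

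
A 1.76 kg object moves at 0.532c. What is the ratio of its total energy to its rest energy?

E = γmc², E₀ = mc²
E/E₀ = γ = 1/√(1 - 0.532²) = 1.181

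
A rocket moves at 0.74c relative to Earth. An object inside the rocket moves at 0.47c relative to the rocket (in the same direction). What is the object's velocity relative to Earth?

u = (u' + v)/(1 + u'v/c²)
Numerator: 0.47 + 0.74 = 1.21
Denominator: 1 + 0.3478 = 1.3478
u = 1.21/1.3478 = 0.8978c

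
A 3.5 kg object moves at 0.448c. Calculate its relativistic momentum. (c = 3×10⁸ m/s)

γ = 1/√(1 - 0.448²) = 1.11853
v = 0.448 × 3×10⁸ = 1.344×10⁸ m/s
p = γmv = 1.11853 × 3.5 × 1.344×10⁸ = 5.262×10⁸ kg·m/s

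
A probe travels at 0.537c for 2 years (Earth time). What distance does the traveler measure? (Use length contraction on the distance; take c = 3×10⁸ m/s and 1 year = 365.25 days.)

Earth distance: d = v × t = 0.537c × 2 yr = 1.01679×10¹⁶ m
γ = 1.18542
d' = d/γ = 1.01679×10¹⁶/1.18542 = 8.577×10¹⁵ m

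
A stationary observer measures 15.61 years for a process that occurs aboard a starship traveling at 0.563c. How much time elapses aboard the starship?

Dilated time Δt = 15.61 years
γ = 1/√(1 - 0.563²) = 1.210
Δt₀ = Δt/γ = 15.61/1.210 = 12.90 years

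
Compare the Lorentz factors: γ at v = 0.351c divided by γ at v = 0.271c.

γ₁ = 1/√(1 - 0.351²) = 1.068
γ₂ = 1/√(1 - 0.271²) = 1.039
γ₁/γ₂ = 1.068/1.039 = 1.028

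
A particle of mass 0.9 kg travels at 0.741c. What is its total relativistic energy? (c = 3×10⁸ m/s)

γ = 1/√(1 - 0.741²) = 1.489
mc² = 0.9 × (3×10⁸)² = 8.100×10¹⁶ J
E = γmc² = 1.489 × 8.100×10¹⁶ = 1.206×10¹⁷ J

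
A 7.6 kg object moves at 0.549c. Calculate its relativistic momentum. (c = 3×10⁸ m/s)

γ = 1/√(1 - 0.549²) = 1.1964
v = 0.549 × 3×10⁸ = 1.647×10⁸ m/s
p = γmv = 1.1964 × 7.6 × 1.647×10⁸ = 1.498×10⁹ kg·m/s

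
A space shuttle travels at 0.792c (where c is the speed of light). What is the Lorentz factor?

v/c = 0.792, so (v/c)² = 0.627264
1 - (v/c)² = 0.372736
γ = 1/√(0.372736) = 1.638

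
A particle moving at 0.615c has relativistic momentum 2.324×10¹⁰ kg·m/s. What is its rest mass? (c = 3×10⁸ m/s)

γ = 1/√(1 - 0.615²) = 1.2682
v = 0.615 × 3×10⁸ = 1.845×10⁸ m/s
m = p/(γv) = 2.324×10¹⁰/(1.2682 × 1.845×10⁸) = 99.32 kg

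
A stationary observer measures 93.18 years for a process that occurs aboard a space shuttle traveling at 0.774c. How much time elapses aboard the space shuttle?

Dilated time Δt = 93.18 years
γ = 1/√(1 - 0.774²) = 1.5793
Δt₀ = Δt/γ = 93.18/1.5793 = 59.00 years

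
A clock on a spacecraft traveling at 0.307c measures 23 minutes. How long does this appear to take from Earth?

Proper time Δt₀ = 23 minutes
γ = 1/√(1 - 0.307²) = 1.051
Δt = γΔt₀ = 1.051 × 23 = 24.17 minutes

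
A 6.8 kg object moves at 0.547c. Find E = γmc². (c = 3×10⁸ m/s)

γ = 1/√(1 - 0.547²) = 1.1946
mc² = 6.8 × (3×10⁸)² = 6.120×10¹⁷ J
E = γmc² = 1.1946 × 6.120×10¹⁷ = 7.311×10¹⁷ J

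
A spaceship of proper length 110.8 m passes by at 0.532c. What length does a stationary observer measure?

Proper length L₀ = 110.8 m
γ = 1/√(1 - 0.532²) = 1.181
L = L₀/γ = 110.8/1.181 = 93.82 m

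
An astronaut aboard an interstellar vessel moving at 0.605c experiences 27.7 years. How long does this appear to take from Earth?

Proper time Δt₀ = 27.7 years
γ = 1/√(1 - 0.605²) = 1.256
Δt = γΔt₀ = 1.256 × 27.7 = 34.79 years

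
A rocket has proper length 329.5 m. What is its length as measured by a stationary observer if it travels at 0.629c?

Proper length L₀ = 329.5 m
γ = 1/√(1 - 0.629²) = 1.286
L = L₀/γ = 329.5/1.286 = 256.2 m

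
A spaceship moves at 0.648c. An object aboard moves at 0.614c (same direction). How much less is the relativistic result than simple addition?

Classical: u' + v = 0.614 + 0.648 = 1.262c
Relativistic: u = (0.614 + 0.648)/(1 + 0.397872) = 1.262/1.397872 = 0.9028c
Difference: 1.262 - 0.9028 = 0.3592c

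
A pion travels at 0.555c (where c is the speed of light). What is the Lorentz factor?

v/c = 0.555, so (v/c)² = 0.308025
1 - (v/c)² = 0.691975
γ = 1/√(0.691975) = 1.202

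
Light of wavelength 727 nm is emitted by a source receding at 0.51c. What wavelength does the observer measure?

β = 0.51
Wavelength Doppler factor = √(1.51/0.49) = √(3.0816) = 1.755
λ_obs = 727 × 1.755 = 1276 nm (redshift)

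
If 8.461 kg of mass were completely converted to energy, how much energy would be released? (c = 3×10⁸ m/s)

Using E = mc²:
c² = (3×10⁸)² = 9×10¹⁶ m²/s²
E = 8.461 × 9×10¹⁶ = 7.615×10¹⁷ J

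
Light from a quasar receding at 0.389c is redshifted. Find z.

β = 0.389
(1+β)/(1-β) = 1.389/0.611 = 2.27332
√(2.27332) = 1.5078
z = 1.5078 - 1 = 0.5078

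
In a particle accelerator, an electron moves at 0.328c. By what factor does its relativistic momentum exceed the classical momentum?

p_rel = γmv, p_class = mv
Ratio = γ = 1/√(1 - 0.328²)
= 1/√(0.892416) = 1.059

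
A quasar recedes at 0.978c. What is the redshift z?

β = 0.978
(1+β)/(1-β) = 1.978/0.022 = 89.91
√(89.91) = 9.482
z = 9.482 - 1 = 8.482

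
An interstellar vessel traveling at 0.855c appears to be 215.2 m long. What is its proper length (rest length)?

Contracted length L = 215.2 m
γ = 1/√(1 - 0.855²) = 1.928
L₀ = γL = 1.928 × 215.2 = 414.9 m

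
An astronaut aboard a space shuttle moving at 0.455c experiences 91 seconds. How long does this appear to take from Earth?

Proper time Δt₀ = 91 seconds
γ = 1/√(1 - 0.455²) = 1.123
Δt = γΔt₀ = 1.123 × 91 = 102.2 seconds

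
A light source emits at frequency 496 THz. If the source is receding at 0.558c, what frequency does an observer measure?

β = v/c = 0.558
(1-β)/(1+β) = 0.442/1.558 = 0.2837
Doppler factor = √(0.2837) = 0.5326
f_obs = 496 × 0.5326 = 264.2 THz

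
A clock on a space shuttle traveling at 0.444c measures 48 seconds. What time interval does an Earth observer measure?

Proper time Δt₀ = 48 seconds
γ = 1/√(1 - 0.444²) = 1.116
Δt = γΔt₀ = 1.116 × 48 = 53.57 seconds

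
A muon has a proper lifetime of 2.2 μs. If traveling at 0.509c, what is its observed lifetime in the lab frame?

Proper lifetime τ₀ = 2.2 μs
γ = 1/√(1 - 0.509²) = 1.162
τ = γτ₀ = 1.162 × 2.2 μs = 2.556 μs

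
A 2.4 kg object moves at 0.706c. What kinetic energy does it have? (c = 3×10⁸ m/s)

γ = 1/√(1 - 0.706²) = 1.412
γ - 1 = 0.4120
KE = (γ-1)mc² = 0.4120 × 2.4 × (3×10⁸)² = 8.899×10¹⁶ J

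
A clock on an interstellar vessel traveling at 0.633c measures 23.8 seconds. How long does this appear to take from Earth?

Proper time Δt₀ = 23.8 seconds
γ = 1/√(1 - 0.633²) = 1.2917
Δt = γΔt₀ = 1.2917 × 23.8 = 30.74 seconds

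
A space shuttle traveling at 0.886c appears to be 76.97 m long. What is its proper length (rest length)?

Contracted length L = 76.97 m
γ = 1/√(1 - 0.886²) = 2.157
L₀ = γL = 2.157 × 76.97 = 166.0 m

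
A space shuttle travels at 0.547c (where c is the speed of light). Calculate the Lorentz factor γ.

v/c = 0.547, so (v/c)² = 0.299209
1 - (v/c)² = 0.700791
γ = 1/√(0.700791) = 1.195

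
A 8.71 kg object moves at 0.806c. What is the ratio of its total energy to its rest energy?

E = γmc², E₀ = mc²
E/E₀ = γ = 1/√(1 - 0.806²) = 1.689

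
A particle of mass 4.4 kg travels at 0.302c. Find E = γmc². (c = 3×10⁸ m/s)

γ = 1/√(1 - 0.302²) = 1.049
mc² = 4.4 × (3×10⁸)² = 3.960×10¹⁷ J
E = γmc² = 1.049 × 3.960×10¹⁷ = 4.154×10¹⁷ J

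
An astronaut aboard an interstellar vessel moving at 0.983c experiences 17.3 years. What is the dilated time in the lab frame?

Proper time Δt₀ = 17.3 years
γ = 1/√(1 - 0.983²) = 5.446
Δt = γΔt₀ = 5.446 × 17.3 = 94.22 years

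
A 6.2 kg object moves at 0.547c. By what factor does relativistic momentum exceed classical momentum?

p_rel = γmv, p_class = mv
Ratio = γ = 1/√(1 - 0.547²) = 1.195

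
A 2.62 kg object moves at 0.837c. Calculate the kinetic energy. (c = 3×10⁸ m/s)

γ = 1/√(1 - 0.837²) = 1.8275
γ - 1 = 0.8275
KE = (γ-1)mc² = 0.8275 × 2.62 × (3×10⁸)² = 1.951×10¹⁷ J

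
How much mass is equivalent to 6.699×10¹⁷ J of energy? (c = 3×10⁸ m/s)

From E = mc², we get m = E/c²
c² = (3×10⁸)² = 9×10¹⁶ m²/s²
m = 6.699×10¹⁷ / 9×10¹⁶ = 7.443 kg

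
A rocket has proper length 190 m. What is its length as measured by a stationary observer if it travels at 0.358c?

Proper length L₀ = 190 m
γ = 1/√(1 - 0.358²) = 1.071
L = L₀/γ = 190/1.071 = 177.4 m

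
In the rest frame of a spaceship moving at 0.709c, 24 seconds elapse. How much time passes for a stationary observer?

Proper time Δt₀ = 24 seconds
γ = 1/√(1 - 0.709²) = 1.418
Δt = γΔt₀ = 1.418 × 24 = 34.03 seconds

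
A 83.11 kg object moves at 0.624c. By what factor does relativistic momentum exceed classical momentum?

p_rel = γmv, p_class = mv
Ratio = γ = 1/√(1 - 0.624²) = 1.280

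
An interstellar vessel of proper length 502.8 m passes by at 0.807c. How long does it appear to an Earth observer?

Proper length L₀ = 502.8 m
γ = 1/√(1 - 0.807²) = 1.6933
L = L₀/γ = 502.8/1.6933 = 296.9 m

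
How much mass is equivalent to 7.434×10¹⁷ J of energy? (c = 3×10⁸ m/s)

From E = mc², we get m = E/c²
c² = (3×10⁸)² = 9×10¹⁶ m²/s²
m = 7.434×10¹⁷ / 9×10¹⁶ = 8.260 kg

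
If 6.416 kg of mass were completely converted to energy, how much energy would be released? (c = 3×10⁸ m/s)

Using E = mc²:
c² = (3×10⁸)² = 9×10¹⁶ m²/s²
E = 6.416 × 9×10¹⁶ = 5.774×10¹⁷ J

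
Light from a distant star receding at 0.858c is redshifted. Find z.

β = 0.858
(1+β)/(1-β) = 1.858/0.142 = 13.08
√(13.08) = 3.617
z = 3.617 - 1 = 2.617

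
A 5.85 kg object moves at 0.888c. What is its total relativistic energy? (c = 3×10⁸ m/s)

γ = 1/√(1 - 0.888²) = 2.175
mc² = 5.85 × (3×10⁸)² = 5.265×10¹⁷ J
E = γmc² = 2.175 × 5.265×10¹⁷ = 1.145×10¹⁸ J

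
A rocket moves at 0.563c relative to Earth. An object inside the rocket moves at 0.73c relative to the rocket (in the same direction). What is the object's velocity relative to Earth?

u = (u' + v)/(1 + u'v/c²)
Numerator: 0.73 + 0.563 = 1.293
Denominator: 1 + 0.41099 = 1.41099
u = 1.293/1.41099 = 0.9164c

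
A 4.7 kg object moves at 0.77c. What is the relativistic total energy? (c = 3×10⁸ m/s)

γ = 1/√(1 - 0.77²) = 1.5673
mc² = 4.7 × (3×10⁸)² = 4.230×10¹⁷ J
E = γmc² = 1.5673 × 4.230×10¹⁷ = 6.630×10¹⁷ J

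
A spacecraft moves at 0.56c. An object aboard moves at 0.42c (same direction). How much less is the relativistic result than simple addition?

Classical: u' + v = 0.42 + 0.56 = 0.98c
Relativistic: u = (0.42 + 0.56)/(1 + 0.2352) = 0.98/1.2352 = 0.7934c
Difference: 0.98 - 0.7934 = 0.1866c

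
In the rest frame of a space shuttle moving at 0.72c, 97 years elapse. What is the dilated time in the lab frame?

Proper time Δt₀ = 97 years
γ = 1/√(1 - 0.72²) = 1.441
Δt = γΔt₀ = 1.441 × 97 = 139.8 years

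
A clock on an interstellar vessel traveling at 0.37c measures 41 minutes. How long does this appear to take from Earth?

Proper time Δt₀ = 41 minutes
γ = 1/√(1 - 0.37²) = 1.0764
Δt = γΔt₀ = 1.0764 × 41 = 44.13 minutes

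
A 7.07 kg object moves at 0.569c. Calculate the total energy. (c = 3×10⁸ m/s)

γ = 1/√(1 - 0.569²) = 1.21605
mc² = 7.07 × (3×10⁸)² = 6.363×10¹⁷ J
E = γmc² = 1.21605 × 6.363×10¹⁷ = 7.738×10¹⁷ J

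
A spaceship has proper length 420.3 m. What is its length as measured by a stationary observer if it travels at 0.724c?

Proper length L₀ = 420.3 m
γ = 1/√(1 - 0.724²) = 1.450
L = L₀/γ = 420.3/1.450 = 289.9 m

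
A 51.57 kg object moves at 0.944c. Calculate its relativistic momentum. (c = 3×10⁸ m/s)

γ = 1/√(1 - 0.944²) = 3.0308
v = 0.944 × 3×10⁸ = 2.832×10⁸ m/s
p = γmv = 3.0308 × 51.57 × 2.832×10⁸ = 4.426×10¹⁰ kg·m/s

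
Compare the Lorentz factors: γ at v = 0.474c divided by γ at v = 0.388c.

γ₁ = 1/√(1 - 0.474²) = 1.136
γ₂ = 1/√(1 - 0.388²) = 1.085
γ₁/γ₂ = 1.136/1.085 = 1.047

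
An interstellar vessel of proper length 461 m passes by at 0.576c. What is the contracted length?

Proper length L₀ = 461 m
γ = 1/√(1 - 0.576²) = 1.2233
L = L₀/γ = 461/1.2233 = 376.8 m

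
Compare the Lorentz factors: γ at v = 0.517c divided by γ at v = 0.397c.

γ₁ = 1/√(1 - 0.517²) = 1.168
γ₂ = 1/√(1 - 0.397²) = 1.090
γ₁/γ₂ = 1.168/1.090 = 1.072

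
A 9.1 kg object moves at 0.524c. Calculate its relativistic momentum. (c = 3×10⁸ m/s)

γ = 1/√(1 - 0.524²) = 1.1741
v = 0.524 × 3×10⁸ = 1.572×10⁸ m/s
p = γmv = 1.1741 × 9.1 × 1.572×10⁸ = 1.680×10⁹ kg·m/s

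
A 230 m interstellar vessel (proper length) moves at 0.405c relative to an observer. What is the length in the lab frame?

Proper length L₀ = 230 m
γ = 1/√(1 - 0.405²) = 1.0937
L = L₀/γ = 230/1.0937 = 210.3 m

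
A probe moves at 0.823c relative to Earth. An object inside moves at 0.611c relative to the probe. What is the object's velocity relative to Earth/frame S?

u = (u' + v)/(1 + u'v/c²)
Numerator: 0.611 + 0.823 = 1.434
Denominator: 1 + 0.502853 = 1.502853
u = 1.434/1.502853 = 0.9542c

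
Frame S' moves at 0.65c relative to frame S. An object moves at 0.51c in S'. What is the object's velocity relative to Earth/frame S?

u = (u' + v)/(1 + u'v/c²)
Numerator: 0.51 + 0.65 = 1.16
Denominator: 1 + 0.3315 = 1.3315
u = 1.16/1.3315 = 0.8712c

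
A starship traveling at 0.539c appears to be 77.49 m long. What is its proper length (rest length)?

Contracted length L = 77.49 m
γ = 1/√(1 - 0.539²) = 1.1872
L₀ = γL = 1.1872 × 77.49 = 92.00 m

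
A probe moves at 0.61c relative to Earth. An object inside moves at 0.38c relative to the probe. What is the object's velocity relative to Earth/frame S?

u = (u' + v)/(1 + u'v/c²)
Numerator: 0.38 + 0.61 = 0.99
Denominator: 1 + 0.2318 = 1.2318
u = 0.99/1.2318 = 0.8037c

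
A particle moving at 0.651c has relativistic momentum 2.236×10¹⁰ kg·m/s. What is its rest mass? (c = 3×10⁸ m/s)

γ = 1/√(1 - 0.651²) = 1.3174
v = 0.651 × 3×10⁸ = 1.953×10⁸ m/s
m = p/(γv) = 2.236×10¹⁰/(1.3174 × 1.953×10⁸) = 86.91 kg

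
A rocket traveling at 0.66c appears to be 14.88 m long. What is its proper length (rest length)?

Contracted length L = 14.88 m
γ = 1/√(1 - 0.66²) = 1.331
L₀ = γL = 1.331 × 14.88 = 19.81 m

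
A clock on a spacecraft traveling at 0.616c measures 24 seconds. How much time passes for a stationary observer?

Proper time Δt₀ = 24 seconds
γ = 1/√(1 - 0.616²) = 1.2694
Δt = γΔt₀ = 1.2694 × 24 = 30.47 seconds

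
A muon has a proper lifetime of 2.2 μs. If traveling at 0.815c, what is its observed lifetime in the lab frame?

Proper lifetime τ₀ = 2.2 μs
γ = 1/√(1 - 0.815²) = 1.726
τ = γτ₀ = 1.726 × 2.2 μs = 3.797 μs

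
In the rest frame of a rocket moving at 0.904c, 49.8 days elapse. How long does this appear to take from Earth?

Proper time Δt₀ = 49.8 days
γ = 1/√(1 - 0.904²) = 2.339
Δt = γΔt₀ = 2.339 × 49.8 = 116.5 days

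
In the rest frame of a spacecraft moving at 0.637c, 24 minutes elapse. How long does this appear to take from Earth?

Proper time Δt₀ = 24 minutes
γ = 1/√(1 - 0.637²) = 1.297
Δt = γΔt₀ = 1.297 × 24 = 31.13 minutes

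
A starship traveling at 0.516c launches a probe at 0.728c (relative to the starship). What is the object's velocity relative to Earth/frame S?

u = (u' + v)/(1 + u'v/c²)
Numerator: 0.728 + 0.516 = 1.244
Denominator: 1 + 0.375648 = 1.375648
u = 1.244/1.375648 = 0.9043c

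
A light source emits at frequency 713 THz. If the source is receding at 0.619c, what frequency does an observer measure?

β = v/c = 0.619
(1-β)/(1+β) = 0.381/1.619 = 0.2353
Doppler factor = √(0.2353) = 0.4851
f_obs = 713 × 0.4851 = 345.9 THz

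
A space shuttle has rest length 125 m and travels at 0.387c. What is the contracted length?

Proper length L₀ = 125 m
γ = 1/√(1 - 0.387²) = 1.0845
L = L₀/γ = 125/1.0845 = 115.3 m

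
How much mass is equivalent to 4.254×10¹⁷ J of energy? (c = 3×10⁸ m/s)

From E = mc², we get m = E/c²
c² = (3×10⁸)² = 9×10¹⁶ m²/s²
m = 4.254×10¹⁷ / 9×10¹⁶ = 4.727 kg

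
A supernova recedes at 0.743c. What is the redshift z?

β = 0.743
(1+β)/(1-β) = 1.743/0.257 = 6.782
√(6.782) = 2.604
z = 2.604 - 1 = 1.604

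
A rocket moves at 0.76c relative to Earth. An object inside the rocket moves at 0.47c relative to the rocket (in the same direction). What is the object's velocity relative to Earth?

u = (u' + v)/(1 + u'v/c²)
Numerator: 0.47 + 0.76 = 1.23
Denominator: 1 + 0.3572 = 1.3572
u = 1.23/1.3572 = 0.9063c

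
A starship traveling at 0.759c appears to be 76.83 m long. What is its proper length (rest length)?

Contracted length L = 76.83 m
γ = 1/√(1 - 0.759²) = 1.536
L₀ = γL = 1.536 × 76.83 = 118.0 m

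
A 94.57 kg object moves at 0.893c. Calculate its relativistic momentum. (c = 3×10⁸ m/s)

γ = 1/√(1 - 0.893²) = 2.2219
v = 0.893 × 3×10⁸ = 2.679×10⁸ m/s
p = γmv = 2.2219 × 94.57 × 2.679×10⁸ = 5.629×10¹⁰ kg·m/s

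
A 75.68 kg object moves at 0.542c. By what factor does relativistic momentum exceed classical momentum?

p_rel = γmv, p_class = mv
Ratio = γ = 1/√(1 - 0.542²) = 1.190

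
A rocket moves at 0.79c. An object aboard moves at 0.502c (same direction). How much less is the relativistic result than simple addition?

Classical: u' + v = 0.502 + 0.79 = 1.292c
Relativistic: u = (0.502 + 0.79)/(1 + 0.39658) = 1.292/1.39658 = 0.9251c
Difference: 1.292 - 0.9251 = 0.3669c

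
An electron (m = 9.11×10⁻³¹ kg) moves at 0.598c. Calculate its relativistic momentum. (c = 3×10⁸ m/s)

γ = 1/√(1 - 0.598²) = 1.2477
v = 0.598 × 3×10⁸ = 1.794×10⁸ m/s
p = γmv = 1.2477 × 9.11×10⁻³¹ × 1.794×10⁸ = 2.039×10⁻²² kg·m/s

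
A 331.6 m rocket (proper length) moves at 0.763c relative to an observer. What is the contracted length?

Proper length L₀ = 331.6 m
γ = 1/√(1 - 0.763²) = 1.54703
L = L₀/γ = 331.6/1.54703 = 214.3 m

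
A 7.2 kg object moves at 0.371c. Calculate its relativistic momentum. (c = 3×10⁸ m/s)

γ = 1/√(1 - 0.371²) = 1.07685
v = 0.371 × 3×10⁸ = 1.113×10⁸ m/s
p = γmv = 1.07685 × 7.2 × 1.113×10⁸ = 8.629×10⁸ kg·m/s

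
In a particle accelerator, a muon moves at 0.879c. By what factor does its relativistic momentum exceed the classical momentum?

p_rel = γmv, p_class = mv
Ratio = γ = 1/√(1 - 0.879²)
= 1/√(0.227359) = 2.097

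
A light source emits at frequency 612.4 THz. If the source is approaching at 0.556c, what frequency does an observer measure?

β = v/c = 0.556
(1+β)/(1-β) = 1.556/0.444 = 3.505
Doppler factor = √(3.505) = 1.872
f_obs = 612.4 × 1.872 = 1146 THz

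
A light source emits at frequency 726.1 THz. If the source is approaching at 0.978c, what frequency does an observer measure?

β = v/c = 0.978
(1+β)/(1-β) = 1.978/0.022 = 89.91
Doppler factor = √(89.91) = 9.482
f_obs = 726.1 × 9.482 = 6885 THz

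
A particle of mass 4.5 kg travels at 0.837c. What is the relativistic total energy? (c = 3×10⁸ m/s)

γ = 1/√(1 - 0.837²) = 1.8275
mc² = 4.5 × (3×10⁸)² = 4.050×10¹⁷ J
E = γmc² = 1.8275 × 4.050×10¹⁷ = 7.401×10¹⁷ J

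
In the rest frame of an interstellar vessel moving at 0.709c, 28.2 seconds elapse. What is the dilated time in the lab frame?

Proper time Δt₀ = 28.2 seconds
γ = 1/√(1 - 0.709²) = 1.418
Δt = γΔt₀ = 1.418 × 28.2 = 39.99 seconds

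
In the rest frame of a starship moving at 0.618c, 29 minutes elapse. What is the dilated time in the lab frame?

Proper time Δt₀ = 29 minutes
γ = 1/√(1 - 0.618²) = 1.272
Δt = γΔt₀ = 1.272 × 29 = 36.89 minutes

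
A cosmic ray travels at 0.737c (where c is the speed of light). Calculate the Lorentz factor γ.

v/c = 0.737, so (v/c)² = 0.543169
1 - (v/c)² = 0.456831
γ = 1/√(0.456831) = 1.480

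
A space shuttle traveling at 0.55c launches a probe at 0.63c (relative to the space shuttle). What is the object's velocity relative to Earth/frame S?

u = (u' + v)/(1 + u'v/c²)
Numerator: 0.63 + 0.55 = 1.18
Denominator: 1 + 0.3465 = 1.3465
u = 1.18/1.3465 = 0.8763c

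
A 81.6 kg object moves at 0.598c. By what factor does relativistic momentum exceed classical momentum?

p_rel = γmv, p_class = mv
Ratio = γ = 1/√(1 - 0.598²) = 1.248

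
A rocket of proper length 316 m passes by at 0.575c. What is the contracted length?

Proper length L₀ = 316 m
γ = 1/√(1 - 0.575²) = 1.2223
L = L₀/γ = 316/1.2223 = 258.5 m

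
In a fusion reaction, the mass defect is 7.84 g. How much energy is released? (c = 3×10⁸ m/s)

Convert mass defect: Δm = 7.84 g = 0.00784 kg
E = Δm·c² = 0.00784 × (3×10⁸)²
= 0.00784 × 9×10¹⁶ = 7.056×10¹⁴ J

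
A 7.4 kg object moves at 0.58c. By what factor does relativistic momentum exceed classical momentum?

p_rel = γmv, p_class = mv
Ratio = γ = 1/√(1 - 0.58²) = 1.228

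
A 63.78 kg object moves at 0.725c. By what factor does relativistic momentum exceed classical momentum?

p_rel = γmv, p_class = mv
Ratio = γ = 1/√(1 - 0.725²) = 1.452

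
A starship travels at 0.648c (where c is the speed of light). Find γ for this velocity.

v/c = 0.648, so (v/c)² = 0.419904
1 - (v/c)² = 0.580096
γ = 1/√(0.580096) = 1.313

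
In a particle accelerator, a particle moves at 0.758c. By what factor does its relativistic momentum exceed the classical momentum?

p_rel = γmv, p_class = mv
Ratio = γ = 1/√(1 - 0.758²)
= 1/√(0.425436) = 1.533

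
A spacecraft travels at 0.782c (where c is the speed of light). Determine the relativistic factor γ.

v/c = 0.782, so (v/c)² = 0.611524
1 - (v/c)² = 0.388476
γ = 1/√(0.388476) = 1.604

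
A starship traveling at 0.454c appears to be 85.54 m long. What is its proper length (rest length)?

Contracted length L = 85.54 m
γ = 1/√(1 - 0.454²) = 1.1223
L₀ = γL = 1.1223 × 85.54 = 96.00 m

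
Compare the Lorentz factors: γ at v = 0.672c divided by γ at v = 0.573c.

γ₁ = 1/√(1 - 0.672²) = 1.350
γ₂ = 1/√(1 - 0.573²) = 1.220
γ₁/γ₂ = 1.350/1.220 = 1.107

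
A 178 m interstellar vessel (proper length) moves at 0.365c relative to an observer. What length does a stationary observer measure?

Proper length L₀ = 178 m
γ = 1/√(1 - 0.365²) = 1.074
L = L₀/γ = 178/1.074 = 165.7 m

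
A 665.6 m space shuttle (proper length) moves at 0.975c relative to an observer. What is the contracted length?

Proper length L₀ = 665.6 m
γ = 1/√(1 - 0.975²) = 4.500
L = L₀/γ = 665.6/4.500 = 147.9 m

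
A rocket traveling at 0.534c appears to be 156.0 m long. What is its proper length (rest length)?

Contracted length L = 156.0 m
γ = 1/√(1 - 0.534²) = 1.183
L₀ = γL = 1.183 × 156.0 = 184.5 m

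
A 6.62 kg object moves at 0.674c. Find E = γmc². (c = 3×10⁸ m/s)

γ = 1/√(1 - 0.674²) = 1.3537
mc² = 6.62 × (3×10⁸)² = 5.958×10¹⁷ J
E = γmc² = 1.3537 × 5.958×10¹⁷ = 8.065×10¹⁷ J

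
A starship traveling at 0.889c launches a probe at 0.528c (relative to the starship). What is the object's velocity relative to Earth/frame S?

u = (u' + v)/(1 + u'v/c²)
Numerator: 0.528 + 0.889 = 1.417
Denominator: 1 + 0.469392 = 1.469392
u = 1.417/1.469392 = 0.9643c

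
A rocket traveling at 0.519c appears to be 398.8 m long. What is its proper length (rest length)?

Contracted length L = 398.8 m
γ = 1/√(1 - 0.519²) = 1.170
L₀ = γL = 1.170 × 398.8 = 466.6 m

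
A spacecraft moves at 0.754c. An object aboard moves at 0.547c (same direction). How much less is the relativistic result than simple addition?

Classical: u' + v = 0.547 + 0.754 = 1.301c
Relativistic: u = (0.547 + 0.754)/(1 + 0.412438) = 1.301/1.412438 = 0.9211c
Difference: 1.301 - 0.9211 = 0.3799c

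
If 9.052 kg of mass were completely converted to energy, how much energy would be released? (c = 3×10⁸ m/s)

Using E = mc²:
c² = (3×10⁸)² = 9×10¹⁶ m²/s²
E = 9.052 × 9×10¹⁶ = 8.147×10¹⁷ J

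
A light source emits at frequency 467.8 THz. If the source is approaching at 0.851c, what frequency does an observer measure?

β = v/c = 0.851
(1+β)/(1-β) = 1.851/0.149 = 12.423
Doppler factor = √(12.423) = 3.525
f_obs = 467.8 × 3.525 = 1649 THz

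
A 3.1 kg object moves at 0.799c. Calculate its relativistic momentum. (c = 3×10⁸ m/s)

γ = 1/√(1 - 0.799²) = 1.663
v = 0.799 × 3×10⁸ = 2.397×10⁸ m/s
p = γmv = 1.663 × 3.1 × 2.397×10⁸ = 1.236×10⁹ kg·m/s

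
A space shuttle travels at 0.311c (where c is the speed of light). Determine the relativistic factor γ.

v/c = 0.311, so (v/c)² = 0.096721
1 - (v/c)² = 0.903279
γ = 1/√(0.903279) = 1.052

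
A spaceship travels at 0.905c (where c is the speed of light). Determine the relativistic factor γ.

v/c = 0.905, so (v/c)² = 0.819025
1 - (v/c)² = 0.180975
γ = 1/√(0.180975) = 2.351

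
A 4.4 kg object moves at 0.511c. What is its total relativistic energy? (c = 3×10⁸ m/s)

γ = 1/√(1 - 0.511²) = 1.1634
mc² = 4.4 × (3×10⁸)² = 3.960×10¹⁷ J
E = γmc² = 1.1634 × 3.960×10¹⁷ = 4.607×10¹⁷ J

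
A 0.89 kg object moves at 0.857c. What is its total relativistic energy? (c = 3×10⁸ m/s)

γ = 1/√(1 - 0.857²) = 1.9406
mc² = 0.89 × (3×10⁸)² = 8.010×10¹⁶ J
E = γmc² = 1.9406 × 8.010×10¹⁶ = 1.554×10¹⁷ J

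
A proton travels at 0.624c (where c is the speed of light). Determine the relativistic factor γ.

v/c = 0.624, so (v/c)² = 0.389376
1 - (v/c)² = 0.610624
γ = 1/√(0.610624) = 1.280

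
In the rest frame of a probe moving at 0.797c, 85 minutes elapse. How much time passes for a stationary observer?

Proper time Δt₀ = 85 minutes
γ = 1/√(1 - 0.797²) = 1.6557
Δt = γΔt₀ = 1.6557 × 85 = 140.7 minutes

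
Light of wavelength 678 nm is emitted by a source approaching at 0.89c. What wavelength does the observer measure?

β = 0.89
Wavelength Doppler factor = √(0.11/1.89) = √(0.05820) = 0.24125
λ_obs = 678 × 0.24125 = 163.6 nm (blueshift)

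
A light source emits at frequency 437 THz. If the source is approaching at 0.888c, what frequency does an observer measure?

β = v/c = 0.888
(1+β)/(1-β) = 1.888/0.112 = 16.86
Doppler factor = √(16.86) = 4.106
f_obs = 437 × 4.106 = 1794 THz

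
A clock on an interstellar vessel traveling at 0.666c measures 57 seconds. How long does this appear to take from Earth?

Proper time Δt₀ = 57 seconds
γ = 1/√(1 - 0.666²) = 1.3406
Δt = γΔt₀ = 1.3406 × 57 = 76.41 seconds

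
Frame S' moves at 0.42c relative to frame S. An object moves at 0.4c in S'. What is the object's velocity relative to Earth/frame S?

u = (u' + v)/(1 + u'v/c²)
Numerator: 0.4 + 0.42 = 0.82
Denominator: 1 + 0.168 = 1.168
u = 0.82/1.168 = 0.7021c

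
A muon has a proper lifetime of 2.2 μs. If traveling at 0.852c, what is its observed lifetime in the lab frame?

Proper lifetime τ₀ = 2.2 μs
γ = 1/√(1 - 0.852²) = 1.910
τ = γτ₀ = 1.910 × 2.2 μs = 4.202 μs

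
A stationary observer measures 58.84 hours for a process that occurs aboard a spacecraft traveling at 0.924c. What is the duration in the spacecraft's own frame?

Dilated time Δt = 58.84 hours
γ = 1/√(1 - 0.924²) = 2.615
Δt₀ = Δt/γ = 58.84/2.615 = 22.50 hours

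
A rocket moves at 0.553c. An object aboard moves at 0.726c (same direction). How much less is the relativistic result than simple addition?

Classical: u' + v = 0.726 + 0.553 = 1.279c
Relativistic: u = (0.726 + 0.553)/(1 + 0.401478) = 1.279/1.401478 = 0.9126c
Difference: 1.279 - 0.9126 = 0.3664c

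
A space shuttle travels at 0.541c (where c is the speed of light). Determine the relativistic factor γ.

v/c = 0.541, so (v/c)² = 0.292681
1 - (v/c)² = 0.707319
γ = 1/√(0.707319) = 1.189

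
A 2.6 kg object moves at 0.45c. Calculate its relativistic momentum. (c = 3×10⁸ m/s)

γ = 1/√(1 - 0.45²) = 1.1198
v = 0.45 × 3×10⁸ = 1.350×10⁸ m/s
p = γmv = 1.1198 × 2.6 × 1.350×10⁸ = 3.930×10⁸ kg·m/s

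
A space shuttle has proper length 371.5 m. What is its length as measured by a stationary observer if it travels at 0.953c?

Proper length L₀ = 371.5 m
γ = 1/√(1 - 0.953²) = 3.3007
L = L₀/γ = 371.5/3.3007 = 112.6 m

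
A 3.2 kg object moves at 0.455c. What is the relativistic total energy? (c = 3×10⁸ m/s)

γ = 1/√(1 - 0.455²) = 1.123
mc² = 3.2 × (3×10⁸)² = 2.880×10¹⁷ J
E = γmc² = 1.123 × 2.880×10¹⁷ = 3.234×10¹⁷ J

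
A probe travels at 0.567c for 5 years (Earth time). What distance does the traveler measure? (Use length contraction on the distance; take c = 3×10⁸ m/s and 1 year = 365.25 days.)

Earth distance: d = v × t = 0.567c × 5 yr = 2.684×10¹⁶ m
γ = 1.214
d' = d/γ = 2.684×10¹⁶/1.214 = 2.211×10¹⁶ m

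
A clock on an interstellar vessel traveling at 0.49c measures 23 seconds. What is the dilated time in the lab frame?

Proper time Δt₀ = 23 seconds
γ = 1/√(1 - 0.49²) = 1.147
Δt = γΔt₀ = 1.147 × 23 = 26.38 seconds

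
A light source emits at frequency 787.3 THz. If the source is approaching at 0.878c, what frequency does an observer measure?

β = v/c = 0.878
(1+β)/(1-β) = 1.878/0.122 = 15.39
Doppler factor = √(15.39) = 3.923
f_obs = 787.3 × 3.923 = 3089 THz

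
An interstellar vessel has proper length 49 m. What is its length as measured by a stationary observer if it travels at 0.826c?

Proper length L₀ = 49 m
γ = 1/√(1 - 0.826²) = 1.774
L = L₀/γ = 49/1.774 = 27.62 m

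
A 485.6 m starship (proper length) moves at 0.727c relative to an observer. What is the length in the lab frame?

Proper length L₀ = 485.6 m
γ = 1/√(1 - 0.727²) = 1.4564
L = L₀/γ = 485.6/1.4564 = 333.4 m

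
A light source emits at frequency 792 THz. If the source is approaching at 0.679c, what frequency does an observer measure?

β = v/c = 0.679
(1+β)/(1-β) = 1.679/0.321 = 5.231
Doppler factor = √(5.231) = 2.287
f_obs = 792 × 2.287 = 1811 THz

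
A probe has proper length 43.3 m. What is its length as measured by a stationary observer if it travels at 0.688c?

Proper length L₀ = 43.3 m
γ = 1/√(1 - 0.688²) = 1.378
L = L₀/γ = 43.3/1.378 = 31.42 m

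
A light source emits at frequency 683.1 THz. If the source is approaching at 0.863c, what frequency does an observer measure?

β = v/c = 0.863
(1+β)/(1-β) = 1.863/0.137 = 13.60
Doppler factor = √(13.60) = 3.688
f_obs = 683.1 × 3.688 = 2519 THz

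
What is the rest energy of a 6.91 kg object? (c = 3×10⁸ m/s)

c² = (3×10⁸)² = 9.000×10¹⁶ m²/s²
E₀ = mc² = 6.91 × 9.000×10¹⁶ = 6.219×10¹⁷ J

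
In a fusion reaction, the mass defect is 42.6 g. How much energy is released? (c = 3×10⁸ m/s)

Convert mass defect: Δm = 42.6 g = 0.0426 kg
E = Δm·c² = 0.0426 × (3×10⁸)²
= 0.0426 × 9×10¹⁶ = 3.834×10¹⁵ J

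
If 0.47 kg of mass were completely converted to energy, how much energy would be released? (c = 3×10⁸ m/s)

Using E = mc²:
c² = (3×10⁸)² = 9×10¹⁶ m²/s²
E = 0.47 × 9×10¹⁶ = 4.230×10¹⁶ J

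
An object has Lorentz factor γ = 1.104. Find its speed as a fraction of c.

From γ = 1/√(1 - v²/c²):
1/γ² = 1/1.104² = 0.8205
v²/c² = 1 - 0.8205 = 0.1795
v/c = √(0.1795) = 0.4237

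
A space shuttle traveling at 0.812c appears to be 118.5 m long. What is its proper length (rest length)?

Contracted length L = 118.5 m
γ = 1/√(1 - 0.812²) = 1.713
L₀ = γL = 1.713 × 118.5 = 203.0 m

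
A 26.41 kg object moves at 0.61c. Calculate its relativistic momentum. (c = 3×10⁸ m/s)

γ = 1/√(1 - 0.61²) = 1.262
v = 0.61 × 3×10⁸ = 1.830×10⁸ m/s
p = γmv = 1.262 × 26.41 × 1.830×10⁸ = 6.099×10⁹ kg·m/s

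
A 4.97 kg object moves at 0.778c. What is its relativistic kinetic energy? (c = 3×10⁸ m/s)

γ = 1/√(1 - 0.778²) = 1.5917
γ - 1 = 0.5917
KE = (γ-1)mc² = 0.5917 × 4.97 × (3×10⁸)² = 2.647×10¹⁷ J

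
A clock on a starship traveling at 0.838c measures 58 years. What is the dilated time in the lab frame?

Proper time Δt₀ = 58 years
γ = 1/√(1 - 0.838²) = 1.833
Δt = γΔt₀ = 1.833 × 58 = 106.3 years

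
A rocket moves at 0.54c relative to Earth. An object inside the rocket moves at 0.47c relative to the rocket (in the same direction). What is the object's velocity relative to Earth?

u = (u' + v)/(1 + u'v/c²)
Numerator: 0.47 + 0.54 = 1.01
Denominator: 1 + 0.2538 = 1.2538
u = 1.01/1.2538 = 0.8056c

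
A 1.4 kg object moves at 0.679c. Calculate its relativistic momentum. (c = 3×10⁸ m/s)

γ = 1/√(1 - 0.679²) = 1.36214
v = 0.679 × 3×10⁸ = 2.037×10⁸ m/s
p = γmv = 1.36214 × 1.4 × 2.037×10⁸ = 3.885×10⁸ kg·m/s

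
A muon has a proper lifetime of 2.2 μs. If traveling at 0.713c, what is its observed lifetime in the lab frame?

Proper lifetime τ₀ = 2.2 μs
γ = 1/√(1 - 0.713²) = 1.4262
τ = γτ₀ = 1.4262 × 2.2 μs = 3.138 μs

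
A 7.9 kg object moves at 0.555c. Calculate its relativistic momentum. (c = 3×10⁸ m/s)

γ = 1/√(1 - 0.555²) = 1.202
v = 0.555 × 3×10⁸ = 1.665×10⁸ m/s
p = γmv = 1.202 × 7.9 × 1.665×10⁸ = 1.581×10⁹ kg·m/s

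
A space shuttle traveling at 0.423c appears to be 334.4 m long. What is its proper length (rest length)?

Contracted length L = 334.4 m
γ = 1/√(1 - 0.423²) = 1.1036
L₀ = γL = 1.1036 × 334.4 = 369.0 m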